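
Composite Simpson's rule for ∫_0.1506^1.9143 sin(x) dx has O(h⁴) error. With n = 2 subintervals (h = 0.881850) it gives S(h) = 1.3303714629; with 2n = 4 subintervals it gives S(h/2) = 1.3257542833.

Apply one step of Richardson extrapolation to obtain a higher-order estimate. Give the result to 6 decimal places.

Order 4 gives 2^r = 16 and 2^r − 1 = 15.
2^4×A(h/2) = 21.2120685328; minus A(h) gives 19.8816970699.
19.8816970699 ÷ 15 = 1.3254464713

1.325446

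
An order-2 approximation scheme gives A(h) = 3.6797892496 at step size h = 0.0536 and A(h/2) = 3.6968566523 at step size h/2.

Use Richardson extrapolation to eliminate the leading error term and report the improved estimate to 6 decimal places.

3.702546

With r = 2 the leading error scales as h^2, so the weight is 2^2 = 4.
Weighted: 14.7874266092 − 3.6797892496 = 11.1076373596
Extrapolated: 11.1076373596 / 3 = 3.7025457865
Shift from A(h/2): +0.0056891342.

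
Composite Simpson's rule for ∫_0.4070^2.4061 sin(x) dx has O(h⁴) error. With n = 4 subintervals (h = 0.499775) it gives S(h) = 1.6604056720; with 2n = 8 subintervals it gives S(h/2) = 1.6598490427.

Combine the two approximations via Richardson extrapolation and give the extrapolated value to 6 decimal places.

r = 4: numerator weight 16, denominator 15.
2^4×A(h/2) = 26.5575846832; minus A(h) gives 24.8971790112.
Denominator 16 − 1 = 15.
Result: 1.6598119341

1.659812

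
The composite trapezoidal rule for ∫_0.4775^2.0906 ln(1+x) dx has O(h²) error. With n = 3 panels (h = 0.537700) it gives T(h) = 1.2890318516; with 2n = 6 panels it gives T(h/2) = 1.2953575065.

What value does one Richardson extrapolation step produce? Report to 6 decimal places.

1.297466

r = 2, so 2^r = 4.
Weighted: 5.1814300260 − 1.2890318516 = 3.8923981744
R = 3.8923981744/3 = 1.2974660581
Gap between inputs: 6.326e-03; correction applied: +0.0021085516.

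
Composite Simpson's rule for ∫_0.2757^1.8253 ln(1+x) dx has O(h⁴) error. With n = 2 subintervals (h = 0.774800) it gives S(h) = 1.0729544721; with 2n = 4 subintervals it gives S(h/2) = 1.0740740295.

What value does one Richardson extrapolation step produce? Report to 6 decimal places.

1.074149

Leading term ∝ h^4; use weight 16 = 2^4.
Numerator 16·A(h/2) − A(h) = 16·1.0740740295 − 1.0729544721 = 16.1122299999
R = 16.1122299999/15 = 1.0741486667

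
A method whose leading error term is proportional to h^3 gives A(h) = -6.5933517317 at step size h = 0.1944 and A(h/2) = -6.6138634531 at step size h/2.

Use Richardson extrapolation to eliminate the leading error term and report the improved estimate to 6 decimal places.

-6.616794

With r = 3 the leading error scales as h^3, so the weight is 2^3 = 8.
Weighted: (-52.9109076248) − (-6.5933517317) = -46.3175558931
Divide by 2^3 − 1 = 7.
Extrapolated: (-46.3175558931) / 7 = -6.6167936990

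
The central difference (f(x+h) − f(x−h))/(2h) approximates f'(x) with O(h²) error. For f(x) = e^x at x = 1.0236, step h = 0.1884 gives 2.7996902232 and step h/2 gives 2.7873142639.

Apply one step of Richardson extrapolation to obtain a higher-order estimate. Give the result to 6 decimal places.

r = 2, so 2^r = 4.
Top: 4(2.7873142639) − (2.7996902232) = 8.3495668324
8.3495668324 ÷ 3 = 2.7831889441

2.783189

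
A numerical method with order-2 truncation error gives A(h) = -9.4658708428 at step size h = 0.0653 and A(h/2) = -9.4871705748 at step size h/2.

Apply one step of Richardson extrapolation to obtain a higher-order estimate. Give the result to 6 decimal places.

-9.494270

Leading term ∝ h^2; use weight 4 = 2^2.
A(h/2) − A(h) = -9.4871705748 − (-9.4658708428) = -0.0212997320
Divide by 2^2 − 1 = 3: (-0.0212997320)/3 = -0.0070999107
R = A(h/2) + (A(h/2) − A(h))/3 = -9.4871705748 − 0.0070999107 = -9.4942704855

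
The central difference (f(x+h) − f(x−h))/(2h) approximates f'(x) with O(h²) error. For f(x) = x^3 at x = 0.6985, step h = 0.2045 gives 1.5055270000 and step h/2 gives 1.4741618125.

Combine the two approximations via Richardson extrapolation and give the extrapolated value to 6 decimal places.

The method has order 2: 2^2 = 4.
4 × 1.4741618125 = 5.8966472500; 5.8966472500 − 1.5055270000 = 4.3911202500
Divide by 2^2 − 1 = 3.
Extrapolated: 4.3911202500 / 3 = 1.4637067500

1.463707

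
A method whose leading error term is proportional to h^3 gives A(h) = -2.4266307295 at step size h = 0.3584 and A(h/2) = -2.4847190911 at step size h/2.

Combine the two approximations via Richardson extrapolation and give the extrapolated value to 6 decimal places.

With r = 3 the leading error scales as h^3, so the weight is 2^3 = 8.
A(h/2) − A(h) = -2.4847190911 − (-2.4266307295) = -0.0580883616
Correction (A(h/2) − A(h))/(8 − 1) = (-0.0580883616)/7 = -0.0082983374
R = A(h/2) + (A(h/2) − A(h))/7 = -2.4847190911 − 0.0082983374 = -2.4930174285

-2.493017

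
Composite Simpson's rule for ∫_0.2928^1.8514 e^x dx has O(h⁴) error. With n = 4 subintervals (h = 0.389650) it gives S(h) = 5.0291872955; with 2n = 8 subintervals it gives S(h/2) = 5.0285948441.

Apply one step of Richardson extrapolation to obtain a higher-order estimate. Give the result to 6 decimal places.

5.028555

With r = 4 the leading error scales as h^4, so the weight is 2^4 = 16.
16*5.0285948441 − 5.0291872955 = 75.4283302101
R = 75.4283302101/15 = 5.0285553473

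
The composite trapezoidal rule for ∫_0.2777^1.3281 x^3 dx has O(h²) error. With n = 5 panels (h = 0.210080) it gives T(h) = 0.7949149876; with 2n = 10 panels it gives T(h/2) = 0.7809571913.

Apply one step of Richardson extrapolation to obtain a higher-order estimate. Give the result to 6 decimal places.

0.776305

Error is O(h^2); halving h shrinks it by 2^2 = 4.
4·0.7809571913 = 3.1238287652; 3.1238287652 − 0.7949149876 = 2.3289137776
R = 2.3289137776/3 = 0.7763045925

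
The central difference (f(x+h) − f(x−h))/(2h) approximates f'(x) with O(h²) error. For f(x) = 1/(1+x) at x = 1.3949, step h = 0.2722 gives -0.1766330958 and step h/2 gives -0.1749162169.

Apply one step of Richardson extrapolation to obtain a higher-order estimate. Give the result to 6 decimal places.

-0.174344

Error is O(h^2); halving h shrinks it by 2^2 = 4.
2^2*A(h/2) = -0.6996648676; minus A(h) gives -0.5230317718.
Denominator 4 − 1 = 3.
(-0.5230317718) ÷ 3 = -0.1743439239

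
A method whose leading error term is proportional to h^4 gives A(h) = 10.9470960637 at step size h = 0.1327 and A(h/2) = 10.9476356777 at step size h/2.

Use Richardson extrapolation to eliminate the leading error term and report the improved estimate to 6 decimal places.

Method order is 4; weight 2^4 = 16.
16·10.9476356777 = 175.1621708432; subtract 10.9470960637 → 164.2150747795
Divide by 2^4 − 1 = 15.
Extrapolated: 164.2150747795 / 15 = 10.9476716520
Gap between inputs: 5.396e-04; correction applied: +0.0000359743.

10.947672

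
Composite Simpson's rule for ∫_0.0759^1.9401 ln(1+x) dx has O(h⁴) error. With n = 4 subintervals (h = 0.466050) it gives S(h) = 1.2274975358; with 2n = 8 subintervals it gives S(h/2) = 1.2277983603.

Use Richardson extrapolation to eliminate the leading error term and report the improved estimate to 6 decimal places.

With r = 4 the leading error scales as h^4, so the weight is 2^4 = 16.
Top: 16(1.2277983603) − (1.2274975358) = 18.4172762290
(16*1.2277983603 − 1.2274975358)/(16 − 1) = 1.2278184153
Correction |R − A(h/2)| = 2.005e-05; gap |A(h/2) − A(h)| = 3.008e-04.

1.227818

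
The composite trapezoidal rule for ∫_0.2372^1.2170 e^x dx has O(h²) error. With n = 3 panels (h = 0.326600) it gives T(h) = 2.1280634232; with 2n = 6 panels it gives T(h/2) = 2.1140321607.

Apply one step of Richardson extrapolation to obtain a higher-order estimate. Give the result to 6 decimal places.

r = 2: numerator weight 4, denominator 3.
2^2 × A(h/2) = 8.4561286428; minus A(h) gives 6.3280652196.
Divide by 2^2 − 1 = 3.
(4 × 2.1140321607 − 2.1280634232)/(4 − 1) = 2.1093550732

2.109355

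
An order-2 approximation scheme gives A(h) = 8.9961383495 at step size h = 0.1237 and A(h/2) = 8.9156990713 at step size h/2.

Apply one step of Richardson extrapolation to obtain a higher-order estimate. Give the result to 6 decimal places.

8.888886

With r = 2 the leading error scales as h^2, so the weight is 2^2 = 4.
Top: 4(8.9156990713) − (8.9961383495) = 26.6666579357
26.6666579357 ÷ 3 = 8.8888859786
Gap between inputs: 8.044e-02; correction applied: −0.0268130927.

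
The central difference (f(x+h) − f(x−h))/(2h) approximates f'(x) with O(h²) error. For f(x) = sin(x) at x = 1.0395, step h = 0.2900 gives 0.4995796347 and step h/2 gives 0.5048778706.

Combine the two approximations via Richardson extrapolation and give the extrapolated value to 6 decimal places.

Order 2 gives 2^r = 4 and 2^r − 1 = 3.
Top: 4(0.5048778706) − (0.4995796347) = 1.5199318477
Divide by 2^2 − 1 = 3.
So the Richardson estimate is 0.5066439492.
Correction |R − A(h/2)| = 1.766e-03; gap |A(h/2) − A(h)| = 5.298e-03.

0.506644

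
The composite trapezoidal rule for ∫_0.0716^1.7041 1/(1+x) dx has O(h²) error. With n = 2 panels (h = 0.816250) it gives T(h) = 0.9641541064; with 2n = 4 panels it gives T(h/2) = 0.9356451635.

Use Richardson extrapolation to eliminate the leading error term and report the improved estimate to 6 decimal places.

0.926142

With r = 2 the leading error scales as h^2, so the weight is 2^2 = 4.
Weighted: 3.7425806540 − 0.9641541064 = 2.7784265476
2.7784265476 ÷ 3 = 0.9261421825
Shift from A(h/2): −0.0095029810.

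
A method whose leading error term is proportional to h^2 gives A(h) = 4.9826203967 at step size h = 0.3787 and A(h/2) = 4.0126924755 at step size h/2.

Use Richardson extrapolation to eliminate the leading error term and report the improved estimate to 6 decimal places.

With r = 2 the leading error scales as h^2, so the weight is 2^2 = 4.
4 × 4.0126924755 = 16.0507699020; 16.0507699020 − 4.9826203967 = 11.0681495053
11.0681495053 ÷ 3 = 3.6893831684

3.689383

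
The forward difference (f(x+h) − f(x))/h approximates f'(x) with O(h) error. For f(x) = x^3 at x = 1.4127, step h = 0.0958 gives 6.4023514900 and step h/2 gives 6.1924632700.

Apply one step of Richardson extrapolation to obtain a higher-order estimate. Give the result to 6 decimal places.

5.982575

Leading term ∝ h^1; use weight 2 = 2^1.
Top: 2(6.1924632700) − (6.4023514900) = 5.9825750500
(2 × 6.1924632700 − 6.4023514900)/(2 − 1) = 5.9825750500
Correction |R − A(h/2)| = 2.099e-01; gap |A(h/2) − A(h)| = 2.099e-01.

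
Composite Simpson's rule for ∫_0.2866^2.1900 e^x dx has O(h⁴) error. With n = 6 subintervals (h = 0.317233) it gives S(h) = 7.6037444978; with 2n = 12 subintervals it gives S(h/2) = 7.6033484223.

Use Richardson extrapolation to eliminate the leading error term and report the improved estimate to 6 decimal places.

The method has order 4: 2^4 = 16.
Weighted: 121.6535747568 − 7.6037444978 = 114.0498302590
(16·7.6033484223 − 7.6037444978)/(16 − 1) = 7.6033220173

7.603322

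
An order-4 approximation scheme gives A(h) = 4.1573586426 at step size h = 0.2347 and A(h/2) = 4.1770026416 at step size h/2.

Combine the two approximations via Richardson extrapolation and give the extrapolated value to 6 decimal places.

Order 4 gives 2^r = 16 and 2^r − 1 = 15.
16*4.1770026416 = 66.8320422656; subtract 4.1573586426 → 62.6746836230
Denominator 16 − 1 = 15.
(16*4.1770026416 − 4.1573586426)/(16 − 1) = 4.1783122415

4.178312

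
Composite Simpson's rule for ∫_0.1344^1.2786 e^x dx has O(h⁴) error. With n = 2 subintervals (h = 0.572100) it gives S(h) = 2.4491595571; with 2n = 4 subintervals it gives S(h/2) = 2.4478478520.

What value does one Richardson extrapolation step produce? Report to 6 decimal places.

2.447760

With r = 4 the leading error scales as h^4, so the weight is 2^4 = 16.
Top: 16(2.4478478520) − (2.4491595571) = 36.7164060749
R = 36.7164060749/15 = 2.4477604050
Correction |R − A(h/2)| = 8.745e-05; gap |A(h/2) − A(h)| = 1.312e-03.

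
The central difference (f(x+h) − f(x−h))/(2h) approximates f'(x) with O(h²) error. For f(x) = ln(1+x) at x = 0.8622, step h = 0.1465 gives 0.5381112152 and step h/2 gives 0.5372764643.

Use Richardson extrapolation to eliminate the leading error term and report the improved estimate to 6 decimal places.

The method has order 2: 2^2 = 4.
2^2·A(h/2) = 2.1491058572; minus A(h) gives 1.6109946420.
Denominator 4 − 1 = 3.
R = 1.6109946420/3 = 0.5369982140

0.536998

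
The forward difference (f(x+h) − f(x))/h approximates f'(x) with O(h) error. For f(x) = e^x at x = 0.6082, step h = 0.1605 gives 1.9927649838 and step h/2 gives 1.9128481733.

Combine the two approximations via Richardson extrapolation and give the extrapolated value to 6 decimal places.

1.832931

The method has order 1: 2^1 = 2.
Top: 2(1.9128481733) − (1.9927649838) = 1.8329313628
Extrapolated: 1.8329313628 / 1 = 1.8329313628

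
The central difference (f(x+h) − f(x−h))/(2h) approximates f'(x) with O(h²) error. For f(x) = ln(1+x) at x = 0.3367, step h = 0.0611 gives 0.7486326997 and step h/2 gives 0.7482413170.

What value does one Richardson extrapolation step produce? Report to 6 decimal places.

0.748111

r = 2: numerator weight 4, denominator 3.
4·0.7482413170 − 0.7486326997 = 2.2443325683
Divide by 2^2 − 1 = 3.
So the Richardson estimate is 0.7481108561.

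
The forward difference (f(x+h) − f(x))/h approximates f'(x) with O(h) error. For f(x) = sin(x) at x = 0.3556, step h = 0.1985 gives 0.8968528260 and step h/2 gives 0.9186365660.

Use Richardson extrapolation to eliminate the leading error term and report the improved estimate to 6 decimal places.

Order 1 gives 2^r = 2 and 2^r − 1 = 1.
2*0.9186365660 = 1.8372731320; subtract 0.8968528260 → 0.9404203060
0.9404203060 ÷ 1 = 0.9404203060
Correction |R − A(h/2)| = 2.178e-02; gap |A(h/2) − A(h)| = 2.178e-02.

0.940420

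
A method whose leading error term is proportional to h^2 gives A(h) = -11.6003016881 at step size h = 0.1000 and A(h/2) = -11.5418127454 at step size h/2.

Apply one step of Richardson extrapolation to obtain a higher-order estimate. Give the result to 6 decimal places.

-11.522316

Leading term ∝ h^2; use weight 4 = 2^2.
4×(-11.5418127454) − (-11.6003016881) = -34.5669492935
Divide by 2^2 − 1 = 3.
So the Richardson estimate is -11.5223164312.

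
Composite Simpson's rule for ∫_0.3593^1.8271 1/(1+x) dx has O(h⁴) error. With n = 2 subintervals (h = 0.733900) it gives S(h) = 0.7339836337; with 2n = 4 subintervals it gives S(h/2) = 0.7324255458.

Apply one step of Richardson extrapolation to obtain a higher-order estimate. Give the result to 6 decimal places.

0.732322

r = 4, so 2^r = 16.
Top: 16(0.7324255458) − (0.7339836337) = 10.9848250991
Extrapolated: 10.9848250991 / 15 = 0.7323216733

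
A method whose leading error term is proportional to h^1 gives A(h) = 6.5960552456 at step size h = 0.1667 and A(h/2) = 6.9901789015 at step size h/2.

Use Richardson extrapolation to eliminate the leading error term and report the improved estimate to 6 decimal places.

Error is O(h^1); halving h shrinks it by 2^1 = 2.
Weighted: 13.9803578030 − 6.5960552456 = 7.3843025574
R = 7.3843025574/1 = 7.3843025574
Shift from A(h/2): +0.3941236559.

7.384303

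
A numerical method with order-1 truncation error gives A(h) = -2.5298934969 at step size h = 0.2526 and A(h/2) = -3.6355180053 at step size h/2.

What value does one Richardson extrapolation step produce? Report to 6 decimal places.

-4.741143

Method order is 1; weight 2^1 = 2.
2*(-3.6355180053) = -7.2710360106; (-7.2710360106) − (-2.5298934969) = -4.7411425137
(2*(-3.6355180053) − (-2.5298934969))/(2 − 1) = -4.7411425137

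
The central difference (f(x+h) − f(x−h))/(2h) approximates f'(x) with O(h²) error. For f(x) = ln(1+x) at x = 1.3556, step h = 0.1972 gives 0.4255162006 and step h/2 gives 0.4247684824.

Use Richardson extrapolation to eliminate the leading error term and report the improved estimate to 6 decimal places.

r = 2, so 2^r = 4.
4×0.4247684824 = 1.6990739296; subtract 0.4255162006 → 1.2735577290
Divide by 2^2 − 1 = 3.
R = 1.2735577290/3 = 0.4245192430
Correction |R − A(h/2)| = 2.492e-04; gap |A(h/2) − A(h)| = 7.477e-04.

0.424519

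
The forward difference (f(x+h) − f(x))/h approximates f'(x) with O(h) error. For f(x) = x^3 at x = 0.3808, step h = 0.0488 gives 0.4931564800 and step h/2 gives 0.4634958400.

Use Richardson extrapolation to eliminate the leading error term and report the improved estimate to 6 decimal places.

0.433835

The method has order 1: 2^1 = 2.
Top: 2(0.4634958400) − (0.4931564800) = 0.4338352000
R = 0.4338352000/1 = 0.4338352000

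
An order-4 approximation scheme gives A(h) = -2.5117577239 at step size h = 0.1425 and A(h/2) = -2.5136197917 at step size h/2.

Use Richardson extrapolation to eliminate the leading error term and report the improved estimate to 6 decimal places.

With r = 4 the leading error scales as h^4, so the weight is 2^4 = 16.
Weighted: (-40.2179166672) − (-2.5117577239) = -37.7061589433
Denominator 16 − 1 = 15.
R = (-37.7061589433)/15 = -2.5137439296
Correction |R − A(h/2)| = 1.241e-04; gap |A(h/2) − A(h)| = 1.862e-03.

-2.513744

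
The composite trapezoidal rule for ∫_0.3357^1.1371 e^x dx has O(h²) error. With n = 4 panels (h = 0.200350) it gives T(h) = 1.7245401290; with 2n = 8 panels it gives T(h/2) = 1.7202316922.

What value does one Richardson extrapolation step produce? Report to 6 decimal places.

Error is O(h^2); halving h shrinks it by 2^2 = 4.
Weighted: 6.8809267688 − 1.7245401290 = 5.1563866398
5.1563866398 ÷ 3 = 1.7187955466

1.718796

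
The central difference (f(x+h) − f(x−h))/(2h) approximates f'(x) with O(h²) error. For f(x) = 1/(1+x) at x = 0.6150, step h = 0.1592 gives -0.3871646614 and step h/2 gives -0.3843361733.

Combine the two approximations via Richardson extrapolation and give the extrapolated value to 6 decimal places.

-0.383393

Error is O(h^2); halving h shrinks it by 2^2 = 4.
4*(-0.3843361733) = -1.5373446932; (-1.5373446932) − (-0.3871646614) = -1.1501800318
R = (-1.1501800318)/3 = -0.3833933439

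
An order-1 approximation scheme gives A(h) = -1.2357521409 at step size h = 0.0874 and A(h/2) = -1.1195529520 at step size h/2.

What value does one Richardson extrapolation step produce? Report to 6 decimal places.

-1.003354

The method has order 1: 2^1 = 2.
2·(-1.1195529520) − (-1.2357521409) = -1.0033537631
(2·(-1.1195529520) − (-1.2357521409))/(2 − 1) = -1.0033537631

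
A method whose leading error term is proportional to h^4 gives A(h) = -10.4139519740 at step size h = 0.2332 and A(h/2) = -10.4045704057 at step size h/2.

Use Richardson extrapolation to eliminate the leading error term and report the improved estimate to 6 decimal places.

-10.403945

Method order is 4; weight 2^4 = 16.
Weighted: (-166.4731264912) − (-10.4139519740) = -156.0591745172
Divide by 2^4 − 1 = 15.
So the Richardson estimate is -10.4039449678.
Gap between inputs: 9.382e-03; correction applied: +0.0006254379.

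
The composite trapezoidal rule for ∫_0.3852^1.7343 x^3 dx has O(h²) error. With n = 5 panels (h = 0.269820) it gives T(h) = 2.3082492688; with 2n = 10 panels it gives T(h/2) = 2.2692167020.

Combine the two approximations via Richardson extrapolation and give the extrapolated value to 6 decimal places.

Error is O(h^2); halving h shrinks it by 2^2 = 4.
2^2 × A(h/2) = 9.0768668080; minus A(h) gives 6.7686175392.
6.7686175392 ÷ 3 = 2.2562058464

2.256206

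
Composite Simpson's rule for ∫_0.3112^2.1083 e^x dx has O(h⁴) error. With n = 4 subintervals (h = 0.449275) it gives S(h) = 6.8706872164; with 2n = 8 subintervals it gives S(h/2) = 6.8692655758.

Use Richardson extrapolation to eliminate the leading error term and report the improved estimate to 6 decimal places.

Method order is 4; weight 2^4 = 16.
16×6.8692655758 − 6.8706872164 = 103.0375619964
(16×6.8692655758 − 6.8706872164)/(16 − 1) = 6.8691707998

6.869171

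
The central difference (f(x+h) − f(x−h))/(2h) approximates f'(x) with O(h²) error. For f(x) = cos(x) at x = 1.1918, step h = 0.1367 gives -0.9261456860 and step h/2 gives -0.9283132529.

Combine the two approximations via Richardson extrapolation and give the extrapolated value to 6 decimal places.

-0.929036

r = 2, so 2^r = 4.
Top: 4(-0.9283132529) − (-0.9261456860) = -2.7871073256
Extrapolated: (-2.7871073256) / 3 = -0.9290357752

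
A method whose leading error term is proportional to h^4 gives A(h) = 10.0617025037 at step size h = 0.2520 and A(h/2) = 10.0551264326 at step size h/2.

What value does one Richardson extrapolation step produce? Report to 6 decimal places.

10.054688

r = 4, so 2^r = 16.
2^4 × A(h/2) = 160.8820229216; minus A(h) gives 150.8203204179.
150.8203204179 ÷ 15 = 10.0546880279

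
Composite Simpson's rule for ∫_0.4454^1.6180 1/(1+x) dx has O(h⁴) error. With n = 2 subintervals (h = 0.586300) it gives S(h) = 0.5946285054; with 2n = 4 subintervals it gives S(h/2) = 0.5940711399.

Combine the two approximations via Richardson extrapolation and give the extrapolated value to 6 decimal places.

The method has order 4: 2^4 = 16.
Top: 16(0.5940711399) − (0.5946285054) = 8.9105097330
Denominator 16 − 1 = 15.
Result: 0.5940339822

0.594034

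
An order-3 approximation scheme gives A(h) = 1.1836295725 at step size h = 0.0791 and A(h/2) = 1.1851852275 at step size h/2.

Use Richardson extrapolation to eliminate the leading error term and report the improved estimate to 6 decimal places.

1.185407

Order 3 gives 2^r = 8 and 2^r − 1 = 7.
Numerator 8*A(h/2) − A(h) = 8*1.1851852275 − 1.1836295725 = 8.2978522475
8.2978522475 ÷ 7 = 1.1854074639
Gap between inputs: 1.556e-03; correction applied: +0.0002222364.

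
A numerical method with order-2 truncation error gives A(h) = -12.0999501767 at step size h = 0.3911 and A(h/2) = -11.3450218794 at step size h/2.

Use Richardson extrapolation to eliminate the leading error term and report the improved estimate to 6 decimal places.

-11.093379

Order 2 gives 2^r = 4 and 2^r − 1 = 3.
2^2×A(h/2) = -45.3800875176; minus A(h) gives -33.2801373409.
R = (-33.2801373409)/3 = -11.0933791136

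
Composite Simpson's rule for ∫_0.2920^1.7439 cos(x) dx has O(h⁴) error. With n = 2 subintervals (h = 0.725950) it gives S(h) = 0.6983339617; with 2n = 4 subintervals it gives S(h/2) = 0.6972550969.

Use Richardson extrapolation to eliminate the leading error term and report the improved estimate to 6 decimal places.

The method has order 4: 2^4 = 16.
Numerator 16 × A(h/2) − A(h) = 16 × 0.6972550969 − 0.6983339617 = 10.4577475887
(16 × 0.6972550969 − 0.6983339617)/(16 − 1) = 0.6971831726
Gap between inputs: 1.079e-03; correction applied: −0.0000719243.

0.697183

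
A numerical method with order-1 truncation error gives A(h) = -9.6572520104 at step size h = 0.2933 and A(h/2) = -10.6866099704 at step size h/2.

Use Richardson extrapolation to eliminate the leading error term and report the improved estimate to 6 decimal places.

-11.715968

Error is O(h^1); halving h shrinks it by 2^1 = 2.
2^1 × A(h/2) = -21.3732199408; minus A(h) gives -11.7159679304.
Extrapolated: (-11.7159679304) / 1 = -11.7159679304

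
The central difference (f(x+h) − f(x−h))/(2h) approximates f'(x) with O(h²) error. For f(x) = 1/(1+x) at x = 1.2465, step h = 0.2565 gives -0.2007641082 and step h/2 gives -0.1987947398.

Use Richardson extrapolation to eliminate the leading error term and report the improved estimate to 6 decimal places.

-0.198138

r = 2, so 2^r = 4.
4 × (-0.1987947398) − (-0.2007641082) = -0.5944148510
Divide by 2^2 − 1 = 3.
(4 × (-0.1987947398) − (-0.2007641082))/(4 − 1) = -0.1981382837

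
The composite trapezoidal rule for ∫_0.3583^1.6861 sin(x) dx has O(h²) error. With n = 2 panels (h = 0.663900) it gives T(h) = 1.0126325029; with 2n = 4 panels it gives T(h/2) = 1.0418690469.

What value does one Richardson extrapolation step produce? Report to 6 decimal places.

With r = 2 the leading error scales as h^2, so the weight is 2^2 = 4.
4×1.0418690469 = 4.1674761876; subtract 1.0126325029 → 3.1548436847
Denominator 4 − 1 = 3.
Extrapolated: 3.1548436847 / 3 = 1.0516145616

1.051615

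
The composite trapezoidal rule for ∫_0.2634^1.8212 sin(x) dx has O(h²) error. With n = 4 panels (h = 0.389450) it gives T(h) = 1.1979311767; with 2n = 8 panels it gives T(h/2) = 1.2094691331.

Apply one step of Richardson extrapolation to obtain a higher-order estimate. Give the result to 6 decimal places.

1.213315

Method order is 2; weight 2^2 = 4.
4·1.2094691331 = 4.8378765324; 4.8378765324 − 1.1979311767 = 3.6399453557
3.6399453557 ÷ 3 = 1.2133151186
Correction |R − A(h/2)| = 3.846e-03; gap |A(h/2) − A(h)| = 1.154e-02.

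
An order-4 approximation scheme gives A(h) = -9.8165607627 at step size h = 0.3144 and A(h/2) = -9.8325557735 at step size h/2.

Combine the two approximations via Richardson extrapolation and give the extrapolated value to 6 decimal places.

Order 4 gives 2^r = 16 and 2^r − 1 = 15.
16·(-9.8325557735) = -157.3208923760; (-157.3208923760) − (-9.8165607627) = -147.5043316133
Denominator 16 − 1 = 15.
R = (-147.5043316133)/15 = -9.8336221076

-9.833622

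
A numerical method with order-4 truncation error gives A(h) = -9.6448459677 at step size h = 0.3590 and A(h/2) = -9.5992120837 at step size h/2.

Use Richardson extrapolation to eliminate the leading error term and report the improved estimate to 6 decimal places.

-9.596170

Order 4 gives 2^r = 16 and 2^r − 1 = 15.
Numerator 16*A(h/2) − A(h) = 16*(-9.5992120837) − (-9.6448459677) = -143.9425473715
Divide by 2^4 − 1 = 15.
So the Richardson estimate is -9.5961698248.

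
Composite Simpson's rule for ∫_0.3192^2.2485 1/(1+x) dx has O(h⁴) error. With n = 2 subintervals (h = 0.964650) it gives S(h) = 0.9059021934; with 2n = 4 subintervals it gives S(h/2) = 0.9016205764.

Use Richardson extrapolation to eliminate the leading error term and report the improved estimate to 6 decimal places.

With r = 4 the leading error scales as h^4, so the weight is 2^4 = 16.
A(h/2) − A(h) = 0.9016205764 − 0.9059021934 = -0.0042816170
Correction (A(h/2) − A(h))/(16 − 1) = (-0.0042816170)/15 = -0.0002854411
R = 0.9016205764 − 0.0002854411 = 0.9013351353
Shift from A(h/2): −0.0002854411.

0.901335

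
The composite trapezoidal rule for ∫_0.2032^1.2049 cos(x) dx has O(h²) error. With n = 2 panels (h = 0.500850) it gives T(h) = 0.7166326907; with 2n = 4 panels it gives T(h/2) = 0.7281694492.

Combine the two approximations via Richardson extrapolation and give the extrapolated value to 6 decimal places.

0.732015

r = 2: numerator weight 4, denominator 3.
A(h/2) − A(h) = 0.7281694492 − 0.7166326907 = 0.0115367585
Correction (A(h/2) − A(h))/(4 − 1) = 0.0115367585/3 = 0.0038455862
R = 0.7281694492 + 0.0038455862 = 0.7320150354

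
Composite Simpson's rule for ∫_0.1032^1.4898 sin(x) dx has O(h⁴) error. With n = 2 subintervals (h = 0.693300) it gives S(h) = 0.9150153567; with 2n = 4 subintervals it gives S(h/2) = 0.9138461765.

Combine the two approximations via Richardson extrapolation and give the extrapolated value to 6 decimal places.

Leading term ∝ h^4; use weight 16 = 2^4.
Weighted: 14.6215388240 − 0.9150153567 = 13.7065234673
Divide by 2^4 − 1 = 15.
R = 13.7065234673/15 = 0.9137682312
Shift from A(h/2): −0.0000779453.

0.913768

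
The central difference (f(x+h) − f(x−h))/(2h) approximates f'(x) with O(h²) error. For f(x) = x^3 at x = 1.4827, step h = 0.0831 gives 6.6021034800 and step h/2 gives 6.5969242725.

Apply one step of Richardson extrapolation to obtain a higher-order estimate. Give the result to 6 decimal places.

6.595198

r = 2, so 2^r = 4.
Weighted: 26.3876970900 − 6.6021034800 = 19.7855936100
R = 19.7855936100/3 = 6.5951978700
Gap between inputs: 5.179e-03; correction applied: −0.0017264025.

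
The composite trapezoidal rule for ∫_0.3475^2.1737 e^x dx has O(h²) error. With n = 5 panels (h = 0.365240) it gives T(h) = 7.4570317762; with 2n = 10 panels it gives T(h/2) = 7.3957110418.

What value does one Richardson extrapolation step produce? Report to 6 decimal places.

7.375271

r = 2, so 2^r = 4.
4*7.3957110418 = 29.5828441672; subtract 7.4570317762 → 22.1258123910
Divide by 2^2 − 1 = 3.
Result: 7.3752707970
Correction |R − A(h/2)| = 2.044e-02; gap |A(h/2) − A(h)| = 6.132e-02.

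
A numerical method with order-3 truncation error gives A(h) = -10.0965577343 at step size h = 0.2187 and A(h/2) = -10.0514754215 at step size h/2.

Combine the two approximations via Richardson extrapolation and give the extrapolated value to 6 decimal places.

Method order is 3; weight 2^3 = 8.
Top: 8(-10.0514754215) − (-10.0965577343) = -70.3152456377
(8*(-10.0514754215) − (-10.0965577343))/(8 − 1) = -10.0450350911

-10.045035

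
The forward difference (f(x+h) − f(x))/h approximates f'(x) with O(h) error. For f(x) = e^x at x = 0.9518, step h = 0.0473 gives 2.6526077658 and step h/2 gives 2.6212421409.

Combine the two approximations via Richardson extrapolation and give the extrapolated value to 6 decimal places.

With r = 1 the leading error scales as h^1, so the weight is 2^1 = 2.
Weighted: 5.2424842818 − 2.6526077658 = 2.5898765160
2.5898765160 ÷ 1 = 2.5898765160
Gap between inputs: 3.137e-02; correction applied: −0.0313656249.

2.589877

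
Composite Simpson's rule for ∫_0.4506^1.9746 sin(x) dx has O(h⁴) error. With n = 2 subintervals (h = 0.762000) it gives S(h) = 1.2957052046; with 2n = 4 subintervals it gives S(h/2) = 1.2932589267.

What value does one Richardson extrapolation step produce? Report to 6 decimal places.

Leading term ∝ h^4; use weight 16 = 2^4.
Top: 16(1.2932589267) − (1.2957052046) = 19.3964376226
Denominator 16 − 1 = 15.
Result: 1.2930958415

1.293096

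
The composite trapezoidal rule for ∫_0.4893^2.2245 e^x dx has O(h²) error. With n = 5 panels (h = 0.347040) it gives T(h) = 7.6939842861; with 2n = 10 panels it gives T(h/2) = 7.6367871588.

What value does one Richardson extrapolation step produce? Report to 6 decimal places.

7.617721

Method order is 2; weight 2^2 = 4.
2^2×A(h/2) = 30.5471486352; minus A(h) gives 22.8531643491.
Denominator 4 − 1 = 3.
So the Richardson estimate is 7.6177214497.
Correction |R − A(h/2)| = 1.907e-02; gap |A(h/2) − A(h)| = 5.720e-02.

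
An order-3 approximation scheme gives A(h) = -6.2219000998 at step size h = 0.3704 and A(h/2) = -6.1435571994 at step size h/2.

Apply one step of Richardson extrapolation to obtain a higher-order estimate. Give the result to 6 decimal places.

-6.132365

Order 3 gives 2^r = 8 and 2^r − 1 = 7.
2^3*A(h/2) = -49.1484575952; minus A(h) gives -42.9265574954.
(-42.9265574954) ÷ 7 = -6.1323653565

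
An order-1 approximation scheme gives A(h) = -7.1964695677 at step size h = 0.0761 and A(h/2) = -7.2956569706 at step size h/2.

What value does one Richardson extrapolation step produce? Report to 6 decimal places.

r = 1, so 2^r = 2.
Weighted: (-14.5913139412) − (-7.1964695677) = -7.3948443735
(-7.3948443735) ÷ 1 = -7.3948443735

-7.394844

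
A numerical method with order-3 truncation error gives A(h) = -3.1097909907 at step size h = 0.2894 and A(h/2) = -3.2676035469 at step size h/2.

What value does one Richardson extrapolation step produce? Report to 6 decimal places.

-3.290148

With r = 3 the leading error scales as h^3, so the weight is 2^3 = 8.
Difference of the inputs: -3.2676035469 − (-3.1097909907) = -0.1578125562
Correction (A(h/2) − A(h))/(8 − 1) = (-0.1578125562)/7 = -0.0225446509
R = A(h/2) + (A(h/2) − A(h))/7 = -3.2676035469 − 0.0225446509 = -3.2901481978
Shift from A(h/2): −0.0225446509.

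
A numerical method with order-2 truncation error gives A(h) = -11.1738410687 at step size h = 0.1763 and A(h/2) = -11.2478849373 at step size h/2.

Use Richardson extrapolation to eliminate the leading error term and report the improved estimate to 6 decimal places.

-11.272566

Method order is 2; weight 2^2 = 4.
Numerator 4*A(h/2) − A(h) = 4*(-11.2478849373) − (-11.1738410687) = -33.8176986805
Divide by 2^2 − 1 = 3.
(-33.8176986805) ÷ 3 = -11.2725662268
Correction |R − A(h/2)| = 2.468e-02; gap |A(h/2) − A(h)| = 7.404e-02.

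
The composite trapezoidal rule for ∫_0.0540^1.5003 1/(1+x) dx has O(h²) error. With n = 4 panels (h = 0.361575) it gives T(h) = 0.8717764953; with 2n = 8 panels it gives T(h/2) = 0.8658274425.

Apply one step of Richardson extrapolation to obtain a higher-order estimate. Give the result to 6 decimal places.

0.863844

With r = 2 the leading error scales as h^2, so the weight is 2^2 = 4.
4×0.8658274425 = 3.4633097700; subtract 0.8717764953 → 2.5915332747
Divide by 2^2 − 1 = 3.
R = 2.5915332747/3 = 0.8638444249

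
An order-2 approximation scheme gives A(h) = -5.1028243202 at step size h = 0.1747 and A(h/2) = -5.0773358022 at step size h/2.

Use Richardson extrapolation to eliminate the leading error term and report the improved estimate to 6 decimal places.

-5.068840

Error is O(h^2); halving h shrinks it by 2^2 = 4.
Numerator 4 × A(h/2) − A(h) = 4 × (-5.0773358022) − (-5.1028243202) = -15.2065188886
(4 × (-5.0773358022) − (-5.1028243202))/(4 − 1) = -5.0688396295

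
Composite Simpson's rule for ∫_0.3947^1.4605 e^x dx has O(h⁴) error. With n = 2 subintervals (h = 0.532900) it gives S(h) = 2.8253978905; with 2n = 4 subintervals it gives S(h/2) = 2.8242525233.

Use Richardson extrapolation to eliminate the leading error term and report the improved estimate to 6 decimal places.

With r = 4 the leading error scales as h^4, so the weight is 2^4 = 16.
Top: 16(2.8242525233) − (2.8253978905) = 42.3626424823
Denominator 16 − 1 = 15.
So the Richardson estimate is 2.8241761655.
Gap between inputs: 1.145e-03; correction applied: −0.0000763578.

2.824176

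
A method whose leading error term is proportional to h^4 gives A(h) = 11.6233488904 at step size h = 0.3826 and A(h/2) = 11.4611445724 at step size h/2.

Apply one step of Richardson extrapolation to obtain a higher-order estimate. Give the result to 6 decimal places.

The method has order 4: 2^4 = 16.
A(h/2) − A(h) = 11.4611445724 − 11.6233488904 = -0.1622043180
Divide by 2^4 − 1 = 15: (-0.1622043180)/15 = -0.0108136212
R = A(h/2) + (A(h/2) − A(h))/15 = 11.4611445724 − 0.0108136212 = 11.4503309512
Gap between inputs: 1.622e-01; correction applied: −0.0108136212.

11.450331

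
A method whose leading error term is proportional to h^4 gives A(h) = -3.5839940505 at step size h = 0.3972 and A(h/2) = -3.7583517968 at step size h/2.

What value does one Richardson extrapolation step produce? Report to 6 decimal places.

-3.769976

Order 4 gives 2^r = 16 and 2^r − 1 = 15.
16×(-3.7583517968) − (-3.5839940505) = -56.5496346983
Extrapolated: (-56.5496346983) / 15 = -3.7699756466
Shift from A(h/2): −0.0116238498.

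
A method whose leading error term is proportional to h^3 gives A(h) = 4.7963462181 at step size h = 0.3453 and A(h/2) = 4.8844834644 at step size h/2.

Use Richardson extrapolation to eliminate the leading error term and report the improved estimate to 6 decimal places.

4.897074

r = 3: numerator weight 8, denominator 7.
Top: 8(4.8844834644) − (4.7963462181) = 34.2795214971
34.2795214971 ÷ 7 = 4.8970744996
Gap between inputs: 8.814e-02; correction applied: +0.0125910352.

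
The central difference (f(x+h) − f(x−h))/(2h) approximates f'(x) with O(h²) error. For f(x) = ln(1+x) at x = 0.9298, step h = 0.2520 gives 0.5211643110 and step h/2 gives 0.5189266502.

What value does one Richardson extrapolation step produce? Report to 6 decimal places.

0.518181

r = 2, so 2^r = 4.
4·0.5189266502 − 0.5211643110 = 1.5545422898
(4·0.5189266502 − 0.5211643110)/(4 − 1) = 0.5181807633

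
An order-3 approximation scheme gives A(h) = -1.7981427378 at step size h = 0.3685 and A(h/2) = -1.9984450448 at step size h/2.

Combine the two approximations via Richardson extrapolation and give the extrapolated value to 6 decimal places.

The method has order 3: 2^3 = 8.
A(h/2) − A(h) = -1.9984450448 − (-1.7981427378) = -0.2003023070
Divide by 2^3 − 1 = 7: (-0.2003023070)/7 = -0.0286146153
R = -1.9984450448 − 0.0286146153 = -2.0270596601

-2.027060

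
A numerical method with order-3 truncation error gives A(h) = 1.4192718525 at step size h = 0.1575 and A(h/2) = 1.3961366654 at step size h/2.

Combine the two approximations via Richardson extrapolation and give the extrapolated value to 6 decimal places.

1.392832

Method order is 3; weight 2^3 = 8.
Numerator 8*A(h/2) − A(h) = 8*1.3961366654 − 1.4192718525 = 9.7498214707
Divide by 2^3 − 1 = 7.
R = 9.7498214707/7 = 1.3928316387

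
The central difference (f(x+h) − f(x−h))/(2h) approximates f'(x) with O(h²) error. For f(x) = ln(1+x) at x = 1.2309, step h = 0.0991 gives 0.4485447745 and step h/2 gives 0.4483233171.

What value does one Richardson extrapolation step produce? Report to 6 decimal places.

Error is O(h^2); halving h shrinks it by 2^2 = 4.
Weighted: 1.7932932684 − 0.4485447745 = 1.3447484939
Denominator 4 − 1 = 3.
Result: 0.4482494980

0.448249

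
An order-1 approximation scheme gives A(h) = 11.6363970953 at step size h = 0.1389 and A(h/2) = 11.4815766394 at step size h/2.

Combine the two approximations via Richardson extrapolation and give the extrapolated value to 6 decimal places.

With r = 1 the leading error scales as h^1, so the weight is 2^1 = 2.
2^1·A(h/2) = 22.9631532788; minus A(h) gives 11.3267561835.
Denominator 2 − 1 = 1.
(2·11.4815766394 − 11.6363970953)/(2 − 1) = 11.3267561835

11.326756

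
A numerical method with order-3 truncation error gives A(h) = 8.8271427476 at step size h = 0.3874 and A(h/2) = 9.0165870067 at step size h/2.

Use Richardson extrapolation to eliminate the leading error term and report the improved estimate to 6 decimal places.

9.043650

Method order is 3; weight 2^3 = 8.
8×9.0165870067 = 72.1326960536; 72.1326960536 − 8.8271427476 = 63.3055533060
(8×9.0165870067 − 8.8271427476)/(8 − 1) = 9.0436504723
Shift from A(h/2): +0.0270634656.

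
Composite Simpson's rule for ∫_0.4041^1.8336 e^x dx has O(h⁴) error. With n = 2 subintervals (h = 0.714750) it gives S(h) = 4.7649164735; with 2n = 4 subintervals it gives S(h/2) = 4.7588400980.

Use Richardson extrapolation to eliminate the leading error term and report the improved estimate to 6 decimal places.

4.758435

Leading term ∝ h^4; use weight 16 = 2^4.
2^4·A(h/2) = 76.1414415680; minus A(h) gives 71.3765250945.
Denominator 16 − 1 = 15.
71.3765250945 ÷ 15 = 4.7584350063
Correction |R − A(h/2)| = 4.051e-04; gap |A(h/2) − A(h)| = 6.076e-03.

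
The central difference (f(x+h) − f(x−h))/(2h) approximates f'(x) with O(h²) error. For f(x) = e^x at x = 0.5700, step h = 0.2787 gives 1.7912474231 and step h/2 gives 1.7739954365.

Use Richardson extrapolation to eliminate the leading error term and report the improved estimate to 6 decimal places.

1.768245

With r = 2 the leading error scales as h^2, so the weight is 2^2 = 4.
Weighted: 7.0959817460 − 1.7912474231 = 5.3047343229
Extrapolated: 5.3047343229 / 3 = 1.7682447743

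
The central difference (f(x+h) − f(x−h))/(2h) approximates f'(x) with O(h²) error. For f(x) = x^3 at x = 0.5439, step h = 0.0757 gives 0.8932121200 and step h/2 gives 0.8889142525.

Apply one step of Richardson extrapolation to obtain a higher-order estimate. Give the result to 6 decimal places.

Method order is 2; weight 2^2 = 4.
Weighted: 3.5556570100 − 0.8932121200 = 2.6624448900
Extrapolated: 2.6624448900 / 3 = 0.8874816300

0.887482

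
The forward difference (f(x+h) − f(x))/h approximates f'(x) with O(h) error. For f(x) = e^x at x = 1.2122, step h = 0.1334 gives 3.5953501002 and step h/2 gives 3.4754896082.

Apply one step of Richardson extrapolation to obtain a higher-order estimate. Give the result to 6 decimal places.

r = 1: numerator weight 2, denominator 1.
2×3.4754896082 − 3.5953501002 = 3.3556291162
Denominator 2 − 1 = 1.
So the Richardson estimate is 3.3556291162.

3.355629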